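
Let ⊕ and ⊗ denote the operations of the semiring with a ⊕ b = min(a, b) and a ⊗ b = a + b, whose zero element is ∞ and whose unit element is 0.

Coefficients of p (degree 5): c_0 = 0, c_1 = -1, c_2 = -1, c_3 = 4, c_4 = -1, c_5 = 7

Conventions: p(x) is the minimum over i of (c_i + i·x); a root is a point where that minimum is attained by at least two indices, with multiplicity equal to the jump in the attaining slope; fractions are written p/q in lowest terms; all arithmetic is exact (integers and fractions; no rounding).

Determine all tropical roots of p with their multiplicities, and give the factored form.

hull edge (i=0, c=0) to (i=1, c=-1): slope -1, span 1
hull edge (i=1, c=-1) to (i=4, c=-1): slope 0, span 3
hull edge (i=4, c=-1) to (i=5, c=7): slope 8, span 1
Factored form: p(x) = 7 ⊗ (x ⊕ (-8)) ⊗ (x ⊕ 0) ⊗ (x ⊕ 0) ⊗ (x ⊕ 0) ⊗ (x ⊕ 1)
Answer: roots = -8 (mult 1), 0 (mult 3), 1 (mult 1)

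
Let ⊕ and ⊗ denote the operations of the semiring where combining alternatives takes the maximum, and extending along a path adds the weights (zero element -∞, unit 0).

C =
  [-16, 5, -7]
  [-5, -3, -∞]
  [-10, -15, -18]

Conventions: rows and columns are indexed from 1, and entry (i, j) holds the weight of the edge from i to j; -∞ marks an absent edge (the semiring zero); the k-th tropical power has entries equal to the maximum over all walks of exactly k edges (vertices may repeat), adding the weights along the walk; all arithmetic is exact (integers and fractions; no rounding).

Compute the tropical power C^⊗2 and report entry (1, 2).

C^⊗2:
  [0, 2, -23]
  [-8, 0, -12]
  [-20, -5, -17]
Key observation: the optimum is the walk 1->2->2, with weight 5 + (-3) = 2.
Optimal value attained by: walk 1->2->2.
Answer: (C^⊗2)[1][2] = 2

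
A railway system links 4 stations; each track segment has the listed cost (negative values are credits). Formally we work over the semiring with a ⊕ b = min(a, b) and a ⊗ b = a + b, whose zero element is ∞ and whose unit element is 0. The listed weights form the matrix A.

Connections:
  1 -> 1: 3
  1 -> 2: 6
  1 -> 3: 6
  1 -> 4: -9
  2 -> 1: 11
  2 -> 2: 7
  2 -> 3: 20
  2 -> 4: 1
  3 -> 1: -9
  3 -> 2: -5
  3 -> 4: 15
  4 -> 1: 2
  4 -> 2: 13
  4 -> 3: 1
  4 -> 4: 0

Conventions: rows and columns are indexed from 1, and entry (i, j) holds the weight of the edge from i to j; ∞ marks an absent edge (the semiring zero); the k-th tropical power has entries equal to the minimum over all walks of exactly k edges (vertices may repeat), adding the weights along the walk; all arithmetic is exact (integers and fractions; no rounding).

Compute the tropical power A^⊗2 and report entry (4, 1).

A^⊗2:
  [-7, 1, -8, -9]
  [3, 14, 2, 1]
  [-6, -3, -3, -18]
  [-8, -4, 1, -7]
Key observation: the optimum is the walk 4->3->1, with weight 1 + (-9) = -8.
Optimal value attained by: walk 4->3->1.
Answer: (A^⊗2)[4][1] = -8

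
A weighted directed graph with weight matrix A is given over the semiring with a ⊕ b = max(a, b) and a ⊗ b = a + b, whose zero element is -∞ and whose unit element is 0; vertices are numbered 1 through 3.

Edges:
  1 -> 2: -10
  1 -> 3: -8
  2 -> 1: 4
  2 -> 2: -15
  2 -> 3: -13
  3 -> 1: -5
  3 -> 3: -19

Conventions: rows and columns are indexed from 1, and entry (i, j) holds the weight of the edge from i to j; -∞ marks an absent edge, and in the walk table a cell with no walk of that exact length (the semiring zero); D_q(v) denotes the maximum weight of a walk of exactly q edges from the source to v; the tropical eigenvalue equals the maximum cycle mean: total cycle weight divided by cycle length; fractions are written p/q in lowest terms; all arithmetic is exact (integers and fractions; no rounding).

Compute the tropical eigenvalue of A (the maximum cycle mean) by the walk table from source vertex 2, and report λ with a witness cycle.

q=0: [-∞, 0, -∞]
q=1: [4, -15, -13]
q=2: [-11, -6, -4]
q=3: [-2, -21, -19]
Optimal cycle mean attained by: cycle 1->2->1, total (-10) + 4, length 2.
Answer: λ = -3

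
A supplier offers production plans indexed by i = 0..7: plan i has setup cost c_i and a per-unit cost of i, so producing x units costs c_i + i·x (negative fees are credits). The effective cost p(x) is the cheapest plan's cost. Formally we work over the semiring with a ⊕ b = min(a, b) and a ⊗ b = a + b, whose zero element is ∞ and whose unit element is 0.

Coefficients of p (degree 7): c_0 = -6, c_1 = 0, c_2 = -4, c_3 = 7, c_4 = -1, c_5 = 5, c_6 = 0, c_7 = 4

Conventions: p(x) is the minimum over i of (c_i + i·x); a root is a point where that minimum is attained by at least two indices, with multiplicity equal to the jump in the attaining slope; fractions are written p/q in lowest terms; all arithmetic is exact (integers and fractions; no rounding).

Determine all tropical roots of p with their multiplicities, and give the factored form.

hull edge (i=0, c=-6) to (i=6, c=0): slope 1, span 6
hull edge (i=6, c=0) to (i=7, c=4): slope 4, span 1
Factored form: p(x) = 4 ⊗ (x ⊕ (-4)) ⊗ (x ⊕ (-1)) ⊗ (x ⊕ (-1)) ⊗ (x ⊕ (-1)) ⊗ (x ⊕ (-1)) ⊗ (x ⊕ (-1)) ⊗ (x ⊕ (-1))
Answer: roots = -4 (mult 1), -1 (mult 6)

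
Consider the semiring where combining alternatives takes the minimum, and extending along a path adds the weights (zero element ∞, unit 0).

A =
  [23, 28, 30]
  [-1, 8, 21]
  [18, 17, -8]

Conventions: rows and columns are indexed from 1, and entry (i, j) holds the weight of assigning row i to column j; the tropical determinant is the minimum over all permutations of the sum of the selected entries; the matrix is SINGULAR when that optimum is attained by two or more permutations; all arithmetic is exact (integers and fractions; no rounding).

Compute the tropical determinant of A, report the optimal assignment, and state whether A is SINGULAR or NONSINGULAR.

σ = (1, 2, 3): 23 + 8 + (-8) = 23
σ = (1, 3, 2): 23 + 21 + 17 = 61
σ = (2, 1, 3): 28 + (-1) + (-8) = 19
σ = (2, 3, 1): 28 + 21 + 18 = 67
σ = (3, 1, 2): 30 + (-1) + 17 = 46
σ = (3, 2, 1): 30 + 8 + 18 = 56
Optimal value attained by: σ = (2, 1, 3).
Answer: det⊕(A) = 19; verdict: NONSINGULAR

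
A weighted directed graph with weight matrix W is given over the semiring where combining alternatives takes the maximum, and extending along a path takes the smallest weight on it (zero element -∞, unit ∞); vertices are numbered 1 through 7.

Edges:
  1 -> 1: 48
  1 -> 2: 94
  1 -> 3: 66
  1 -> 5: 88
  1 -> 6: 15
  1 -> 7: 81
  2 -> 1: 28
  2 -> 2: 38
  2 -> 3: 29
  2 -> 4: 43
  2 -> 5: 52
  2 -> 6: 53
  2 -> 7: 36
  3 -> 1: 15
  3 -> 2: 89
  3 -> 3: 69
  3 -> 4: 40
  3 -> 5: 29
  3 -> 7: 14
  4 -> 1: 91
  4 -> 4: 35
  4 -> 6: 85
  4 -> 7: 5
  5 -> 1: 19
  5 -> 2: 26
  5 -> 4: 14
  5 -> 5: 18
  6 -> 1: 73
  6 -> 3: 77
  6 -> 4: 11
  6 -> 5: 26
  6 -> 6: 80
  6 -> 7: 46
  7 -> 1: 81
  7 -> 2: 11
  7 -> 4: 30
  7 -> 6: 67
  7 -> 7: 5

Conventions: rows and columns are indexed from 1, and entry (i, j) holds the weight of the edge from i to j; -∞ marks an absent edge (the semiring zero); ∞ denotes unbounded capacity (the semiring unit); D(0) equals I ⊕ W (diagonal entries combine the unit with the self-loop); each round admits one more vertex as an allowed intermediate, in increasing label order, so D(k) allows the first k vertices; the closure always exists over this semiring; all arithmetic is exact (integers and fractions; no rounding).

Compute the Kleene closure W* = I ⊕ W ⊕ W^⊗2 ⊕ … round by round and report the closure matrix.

D(0):
  [∞, 94, 66, -∞, 88, 15, 81]
  [28, ∞, 29, 43, 52, 53, 36]
  [15, 89, ∞, 40, 29, -∞, 14]
  [91, -∞, -∞, ∞, -∞, 85, 5]
  [19, 26, -∞, 14, ∞, -∞, -∞]
  [73, -∞, 77, 11, 26, ∞, 46]
  [81, 11, -∞, 30, -∞, 67, ∞]
D(1):
  [∞, 94, 66, -∞, 88, 15, 81]
  [28, ∞, 29, 43, 52, 53, 36]
  [15, 89, ∞, 40, 29, 15, 15]
  [91, 91, 66, ∞, 88, 85, 81]
  [19, 26, 19, 14, ∞, 15, 19]
  [73, 73, 77, 11, 73, ∞, 73]
  [81, 81, 66, 30, 81, 67, ∞]
D(2):
  [∞, 94, 66, 43, 88, 53, 81]
  [28, ∞, 29, 43, 52, 53, 36]
  [28, 89, ∞, 43, 52, 53, 36]
  [91, 91, 66, ∞, 88, 85, 81]
  [26, 26, 26, 26, ∞, 26, 26]
  [73, 73, 77, 43, 73, ∞, 73]
  [81, 81, 66, 43, 81, 67, ∞]
D(3):
  [∞, 94, 66, 43, 88, 53, 81]
  [28, ∞, 29, 43, 52, 53, 36]
  [28, 89, ∞, 43, 52, 53, 36]
  [91, 91, 66, ∞, 88, 85, 81]
  [26, 26, 26, 26, ∞, 26, 26]
  [73, 77, 77, 43, 73, ∞, 73]
  [81, 81, 66, 43, 81, 67, ∞]
D(4):
  [∞, 94, 66, 43, 88, 53, 81]
  [43, ∞, 43, 43, 52, 53, 43]
  [43, 89, ∞, 43, 52, 53, 43]
  [91, 91, 66, ∞, 88, 85, 81]
  [26, 26, 26, 26, ∞, 26, 26]
  [73, 77, 77, 43, 73, ∞, 73]
  [81, 81, 66, 43, 81, 67, ∞]
D(5):
  [∞, 94, 66, 43, 88, 53, 81]
  [43, ∞, 43, 43, 52, 53, 43]
  [43, 89, ∞, 43, 52, 53, 43]
  [91, 91, 66, ∞, 88, 85, 81]
  [26, 26, 26, 26, ∞, 26, 26]
  [73, 77, 77, 43, 73, ∞, 73]
  [81, 81, 66, 43, 81, 67, ∞]
D(6):
  [∞, 94, 66, 43, 88, 53, 81]
  [53, ∞, 53, 43, 53, 53, 53]
  [53, 89, ∞, 43, 53, 53, 53]
  [91, 91, 77, ∞, 88, 85, 81]
  [26, 26, 26, 26, ∞, 26, 26]
  [73, 77, 77, 43, 73, ∞, 73]
  [81, 81, 67, 43, 81, 67, ∞]
D(7):
  [∞, 94, 67, 43, 88, 67, 81]
  [53, ∞, 53, 43, 53, 53, 53]
  [53, 89, ∞, 43, 53, 53, 53]
  [91, 91, 77, ∞, 88, 85, 81]
  [26, 26, 26, 26, ∞, 26, 26]
  [73, 77, 77, 43, 73, ∞, 73]
  [81, 81, 67, 43, 81, 67, ∞]
Answer: W* = [[∞, 94, 67, 43, 88, 67, 81], [53, ∞, 53, 43, 53, 53, 53], [53, 89, ∞, 43, 53, 53, 53], [91, 91, 77, ∞, 88, 85, 81], [26, 26, 26, 26, ∞, 26, 26], [73, 77, 77, 43, 73, ∞, 73], [81, 81, 67, 43, 81, 67, ∞]]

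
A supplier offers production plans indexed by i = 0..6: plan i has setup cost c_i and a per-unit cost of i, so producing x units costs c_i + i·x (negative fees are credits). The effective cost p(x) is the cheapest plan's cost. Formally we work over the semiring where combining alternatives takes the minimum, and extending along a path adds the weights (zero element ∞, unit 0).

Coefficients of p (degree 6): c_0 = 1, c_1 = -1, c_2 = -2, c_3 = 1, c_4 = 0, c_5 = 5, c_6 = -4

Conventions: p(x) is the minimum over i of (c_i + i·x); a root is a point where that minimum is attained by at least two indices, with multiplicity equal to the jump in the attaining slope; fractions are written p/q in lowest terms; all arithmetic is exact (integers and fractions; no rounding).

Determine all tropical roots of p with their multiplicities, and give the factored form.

hull edge (i=0, c=1) to (i=1, c=-1): slope -2, span 1
hull edge (i=1, c=-1) to (i=2, c=-2): slope -1, span 1
hull edge (i=2, c=-2) to (i=6, c=-4): slope -1/2, span 4
Factored form: p(x) = -4 ⊗ (x ⊕ 1/2) ⊗ (x ⊕ 1/2) ⊗ (x ⊕ 1/2) ⊗ (x ⊕ 1/2) ⊗ (x ⊕ 1) ⊗ (x ⊕ 2)
Answer: roots = 1/2 (mult 4), 1 (mult 1), 2 (mult 1)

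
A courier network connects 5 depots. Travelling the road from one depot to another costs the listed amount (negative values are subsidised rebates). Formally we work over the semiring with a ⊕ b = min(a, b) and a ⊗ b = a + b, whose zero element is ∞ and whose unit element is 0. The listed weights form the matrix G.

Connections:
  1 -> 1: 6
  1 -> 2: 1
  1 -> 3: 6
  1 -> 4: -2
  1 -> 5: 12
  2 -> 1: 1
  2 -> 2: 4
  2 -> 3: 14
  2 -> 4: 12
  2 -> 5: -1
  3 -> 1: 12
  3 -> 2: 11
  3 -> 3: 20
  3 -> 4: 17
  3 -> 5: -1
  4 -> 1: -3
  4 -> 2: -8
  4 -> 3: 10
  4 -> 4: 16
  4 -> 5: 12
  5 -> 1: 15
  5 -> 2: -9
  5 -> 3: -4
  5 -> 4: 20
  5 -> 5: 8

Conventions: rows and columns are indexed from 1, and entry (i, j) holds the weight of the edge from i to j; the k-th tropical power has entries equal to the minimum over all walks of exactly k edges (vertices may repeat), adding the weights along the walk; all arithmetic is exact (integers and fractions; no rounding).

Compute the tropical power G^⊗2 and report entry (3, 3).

G^⊗2:
  [-5, -10, 8, 4, 0]
  [5, -10, -5, -1, 3]
  [12, -10, -5, 10, 7]
  [-7, -4, 3, -5, -9]
  [-8, -5, 4, 3, -10]
Key observation: the optimum is the walk 3->5->3, with weight (-1) + (-4) = -5.
Optimal value attained by: walk 3->5->3.
Answer: (G^⊗2)[3][3] = -5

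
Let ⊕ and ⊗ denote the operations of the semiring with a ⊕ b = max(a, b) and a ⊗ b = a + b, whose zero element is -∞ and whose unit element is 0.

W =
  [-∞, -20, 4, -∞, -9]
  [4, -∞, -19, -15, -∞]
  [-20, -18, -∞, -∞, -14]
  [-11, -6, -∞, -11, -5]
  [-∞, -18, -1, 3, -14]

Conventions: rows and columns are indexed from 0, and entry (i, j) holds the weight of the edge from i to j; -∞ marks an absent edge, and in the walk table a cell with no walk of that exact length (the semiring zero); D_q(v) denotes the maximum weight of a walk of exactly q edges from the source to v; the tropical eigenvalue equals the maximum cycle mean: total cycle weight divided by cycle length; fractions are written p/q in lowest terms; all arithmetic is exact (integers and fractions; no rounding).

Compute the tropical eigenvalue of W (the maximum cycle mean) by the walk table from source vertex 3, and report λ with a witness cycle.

q=0: [-∞, -∞, -∞, 0, -∞]
q=1: [-11, -6, -∞, -11, -5]
q=2: [-2, -17, -6, -2, -16]
q=3: [-13, -8, 2, -13, -7]
q=4: [-4, -16, -8, -4, -12]
q=5: [-12, -10, 0, -9, -9]
Optimal cycle mean attained by: cycle 3->4->3, total (-5) + 3, length 2.
Answer: λ = -1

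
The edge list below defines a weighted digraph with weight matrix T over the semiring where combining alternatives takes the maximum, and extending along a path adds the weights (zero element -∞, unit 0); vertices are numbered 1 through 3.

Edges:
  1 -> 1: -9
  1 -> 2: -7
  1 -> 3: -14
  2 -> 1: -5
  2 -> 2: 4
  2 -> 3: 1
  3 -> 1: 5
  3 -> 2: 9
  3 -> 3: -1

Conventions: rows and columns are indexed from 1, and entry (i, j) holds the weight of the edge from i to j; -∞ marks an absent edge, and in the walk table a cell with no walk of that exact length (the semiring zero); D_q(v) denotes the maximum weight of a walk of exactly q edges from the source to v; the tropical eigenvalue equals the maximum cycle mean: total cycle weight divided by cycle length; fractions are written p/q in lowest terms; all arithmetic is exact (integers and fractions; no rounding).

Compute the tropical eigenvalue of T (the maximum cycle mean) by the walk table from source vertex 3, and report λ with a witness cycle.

q=0: [-∞, -∞, 0]
q=1: [5, 9, -1]
q=2: [4, 13, 10]
q=3: [15, 19, 14]
Optimal cycle mean attained by: cycle 2->3->2, total 1 + 9, length 2.
Answer: λ = 5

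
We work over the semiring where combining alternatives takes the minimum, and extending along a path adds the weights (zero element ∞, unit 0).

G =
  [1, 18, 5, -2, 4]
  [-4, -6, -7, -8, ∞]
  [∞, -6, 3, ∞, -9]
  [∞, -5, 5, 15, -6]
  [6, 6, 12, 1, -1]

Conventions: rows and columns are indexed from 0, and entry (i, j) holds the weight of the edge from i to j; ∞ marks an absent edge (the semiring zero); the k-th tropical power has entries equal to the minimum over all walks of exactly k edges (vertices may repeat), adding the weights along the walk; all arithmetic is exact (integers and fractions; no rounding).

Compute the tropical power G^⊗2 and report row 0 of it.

G^⊗2:
  [2, -7, 3, -1, -8]
  [-10, -13, -13, -14, -16]
  [-10, -12, -13, -14, -10]
  [-9, -11, -12, -13, -7]
  [2, -4, -1, -2, -5]
Answer: row 0 of G^⊗2 = [2, -7, 3, -1, -8]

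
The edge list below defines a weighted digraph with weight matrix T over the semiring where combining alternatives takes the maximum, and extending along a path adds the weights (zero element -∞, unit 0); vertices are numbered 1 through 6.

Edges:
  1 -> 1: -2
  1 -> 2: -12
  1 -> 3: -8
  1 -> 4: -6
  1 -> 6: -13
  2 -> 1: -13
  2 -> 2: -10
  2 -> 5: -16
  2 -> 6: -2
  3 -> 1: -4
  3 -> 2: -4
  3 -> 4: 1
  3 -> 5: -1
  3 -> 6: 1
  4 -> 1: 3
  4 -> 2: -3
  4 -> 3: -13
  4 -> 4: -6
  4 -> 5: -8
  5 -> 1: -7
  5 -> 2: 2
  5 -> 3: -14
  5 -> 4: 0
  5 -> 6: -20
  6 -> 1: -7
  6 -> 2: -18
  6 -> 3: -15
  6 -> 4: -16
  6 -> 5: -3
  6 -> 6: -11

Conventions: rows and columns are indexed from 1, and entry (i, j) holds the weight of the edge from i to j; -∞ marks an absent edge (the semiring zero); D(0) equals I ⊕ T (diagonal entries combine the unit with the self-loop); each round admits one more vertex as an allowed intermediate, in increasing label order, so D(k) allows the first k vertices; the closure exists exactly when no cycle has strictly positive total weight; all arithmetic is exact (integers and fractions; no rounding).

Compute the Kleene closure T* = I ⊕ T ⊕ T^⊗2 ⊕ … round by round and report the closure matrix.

D(0):
  [0, -12, -8, -6, -∞, -13]
  [-13, 0, -∞, -∞, -16, -2]
  [-4, -4, 0, 1, -1, 1]
  [3, -3, -13, 0, -8, -∞]
  [-7, 2, -14, 0, 0, -20]
  [-7, -18, -15, -16, -3, 0]
D(1):
  [0, -12, -8, -6, -∞, -13]
  [-13, 0, -21, -19, -16, -2]
  [-4, -4, 0, 1, -1, 1]
  [3, -3, -5, 0, -8, -10]
  [-7, 2, -14, 0, 0, -20]
  [-7, -18, -15, -13, -3, 0]
D(2):
  [0, -12, -8, -6, -28, -13]
  [-13, 0, -21, -19, -16, -2]
  [-4, -4, 0, 1, -1, 1]
  [3, -3, -5, 0, -8, -5]
  [-7, 2, -14, 0, 0, 0]
  [-7, -18, -15, -13, -3, 0]
D(3):
  [0, -12, -8, -6, -9, -7]
  [-13, 0, -21, -19, -16, -2]
  [-4, -4, 0, 1, -1, 1]
  [3, -3, -5, 0, -6, -4]
  [-7, 2, -14, 0, 0, 0]
  [-7, -18, -15, -13, -3, 0]
D(4):
  [0, -9, -8, -6, -9, -7]
  [-13, 0, -21, -19, -16, -2]
  [4, -2, 0, 1, -1, 1]
  [3, -3, -5, 0, -6, -4]
  [3, 2, -5, 0, 0, 0]
  [-7, -16, -15, -13, -3, 0]
D(5):
  [0, -7, -8, -6, -9, -7]
  [-13, 0, -21, -16, -16, -2]
  [4, 1, 0, 1, -1, 1]
  [3, -3, -5, 0, -6, -4]
  [3, 2, -5, 0, 0, 0]
  [0, -1, -8, -3, -3, 0]
D(6):
  [0, -7, -8, -6, -9, -7]
  [-2, 0, -10, -5, -5, -2]
  [4, 1, 0, 1, -1, 1]
  [3, -3, -5, 0, -6, -4]
  [3, 2, -5, 0, 0, 0]
  [0, -1, -8, -3, -3, 0]
Answer: T* = [[0, -7, -8, -6, -9, -7], [-2, 0, -10, -5, -5, -2], [4, 1, 0, 1, -1, 1], [3, -3, -5, 0, -6, -4], [3, 2, -5, 0, 0, 0], [0, -1, -8, -3, -3, 0]]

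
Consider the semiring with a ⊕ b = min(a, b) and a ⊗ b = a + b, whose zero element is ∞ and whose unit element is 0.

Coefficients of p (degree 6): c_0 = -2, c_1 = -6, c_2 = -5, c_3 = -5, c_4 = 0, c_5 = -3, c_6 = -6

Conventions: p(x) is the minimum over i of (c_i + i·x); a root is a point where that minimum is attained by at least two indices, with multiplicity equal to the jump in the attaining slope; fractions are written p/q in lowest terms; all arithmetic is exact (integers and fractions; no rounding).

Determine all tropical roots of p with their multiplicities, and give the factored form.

hull edge (i=0, c=-2) to (i=1, c=-6): slope -4, span 1
hull edge (i=1, c=-6) to (i=6, c=-6): slope 0, span 5
Factored form: p(x) = -6 ⊗ (x ⊕ 0) ⊗ (x ⊕ 0) ⊗ (x ⊕ 0) ⊗ (x ⊕ 0) ⊗ (x ⊕ 0) ⊗ (x ⊕ 4)
Answer: roots = 0 (mult 5), 4 (mult 1)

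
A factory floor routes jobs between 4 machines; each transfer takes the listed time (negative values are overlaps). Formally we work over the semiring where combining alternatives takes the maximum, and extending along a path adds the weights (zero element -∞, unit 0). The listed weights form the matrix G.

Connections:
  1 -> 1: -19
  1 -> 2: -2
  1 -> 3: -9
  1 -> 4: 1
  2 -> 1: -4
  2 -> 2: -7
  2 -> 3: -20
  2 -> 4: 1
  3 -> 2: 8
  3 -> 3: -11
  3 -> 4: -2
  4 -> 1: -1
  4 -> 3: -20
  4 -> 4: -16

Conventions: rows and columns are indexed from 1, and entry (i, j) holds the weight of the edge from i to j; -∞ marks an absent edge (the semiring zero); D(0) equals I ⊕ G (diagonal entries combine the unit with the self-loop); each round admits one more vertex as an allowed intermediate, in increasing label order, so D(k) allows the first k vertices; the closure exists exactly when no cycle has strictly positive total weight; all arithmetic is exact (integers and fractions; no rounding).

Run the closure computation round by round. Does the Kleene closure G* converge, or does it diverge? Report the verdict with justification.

D(0):
  [0, -2, -9, 1]
  [-4, 0, -20, 1]
  [-∞, 8, 0, -2]
  [-1, -∞, -20, 0]
D(1):
  [0, -2, -9, 1]
  [-4, 0, -13, 1]
  [-∞, 8, 0, -2]
  [-1, -3, -10, 0]
D(2):
  [0, -2, -9, 1]
  [-4, 0, -13, 1]
  [4, 8, 0, 9]
  [-1, -3, -10, 0]
D(3):
  [0, -1, -9, 1]
  [-4, 0, -13, 1]
  [4, 8, 0, 9]
  [-1, -2, -10, 0]
D(4):
  [0, -1, -9, 1]
  [0, 0, -9, 1]
  [8, 8, 0, 9]
  [-1, -2, -10, 0]
Key observation: every diagonal entry stays at the unit through all rounds, so no improving cycle exists.
Answer: CONVERGES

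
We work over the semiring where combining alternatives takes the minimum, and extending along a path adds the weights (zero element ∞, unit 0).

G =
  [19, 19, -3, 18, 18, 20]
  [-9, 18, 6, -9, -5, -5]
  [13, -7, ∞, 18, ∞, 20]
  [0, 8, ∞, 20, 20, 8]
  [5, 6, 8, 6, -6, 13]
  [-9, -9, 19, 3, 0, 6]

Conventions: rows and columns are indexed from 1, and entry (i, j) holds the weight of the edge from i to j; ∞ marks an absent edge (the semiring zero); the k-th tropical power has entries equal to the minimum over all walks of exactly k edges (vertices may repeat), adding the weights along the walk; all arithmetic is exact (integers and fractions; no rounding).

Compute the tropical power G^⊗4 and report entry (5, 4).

G^⊗2:
  [10, -10, 16, 10, 12, 14]
  [-14, -14, -12, -2, -11, -1]
  [-16, 11, -1, -16, -12, -12]
  [-1, -1, -3, -1, 3, 3]
  [-3, 0, 2, -3, -12, 1]
  [-18, -3, -12, -18, -14, -14]
G^⊗3:
  [-19, 5, -4, -19, -15, -15]
  [-23, -19, -17, -23, -19, -19]
  [-21, -21, -19, -9, -18, -8]
  [-10, -10, -4, -10, -6, -6]
  [-9, -8, -6, -9, -18, -5]
  [-23, -23, -21, -12, -20, -10]
G^⊗4:
  [-24, -24, -22, -12, -21, -11]
  [-28, -28, -26, -28, -25, -24]
  [-30, -26, -24, -30, -26, -26]
  [-19, -15, -13, -19, -15, -15]
  [-17, -14, -12, -17, -24, -13]
  [-32, -28, -26, -32, -28, -28]
Key observation: the optimum is the walk 5->2->6->2->4, with weight 6 + (-5) + (-9) + (-9) = -17.
Optimal value attained by: walk 5->2->6->2->4.
Answer: (G^⊗4)[5][4] = -17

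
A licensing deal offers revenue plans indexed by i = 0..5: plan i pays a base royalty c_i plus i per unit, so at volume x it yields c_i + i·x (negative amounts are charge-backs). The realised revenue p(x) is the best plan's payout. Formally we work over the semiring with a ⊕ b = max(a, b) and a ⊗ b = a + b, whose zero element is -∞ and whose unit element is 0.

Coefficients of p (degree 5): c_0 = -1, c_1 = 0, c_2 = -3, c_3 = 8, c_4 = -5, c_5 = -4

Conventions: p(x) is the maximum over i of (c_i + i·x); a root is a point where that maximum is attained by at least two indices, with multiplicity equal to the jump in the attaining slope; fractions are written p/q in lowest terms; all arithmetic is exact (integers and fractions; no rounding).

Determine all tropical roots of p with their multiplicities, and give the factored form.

hull edge (i=0, c=-1) to (i=3, c=8): slope 3, span 3
hull edge (i=3, c=8) to (i=5, c=-4): slope -6, span 2
Factored form: p(x) = -4 ⊗ (x ⊕ (-3)) ⊗ (x ⊕ (-3)) ⊗ (x ⊕ (-3)) ⊗ (x ⊕ 6) ⊗ (x ⊕ 6)
Answer: roots = -3 (mult 3), 6 (mult 2)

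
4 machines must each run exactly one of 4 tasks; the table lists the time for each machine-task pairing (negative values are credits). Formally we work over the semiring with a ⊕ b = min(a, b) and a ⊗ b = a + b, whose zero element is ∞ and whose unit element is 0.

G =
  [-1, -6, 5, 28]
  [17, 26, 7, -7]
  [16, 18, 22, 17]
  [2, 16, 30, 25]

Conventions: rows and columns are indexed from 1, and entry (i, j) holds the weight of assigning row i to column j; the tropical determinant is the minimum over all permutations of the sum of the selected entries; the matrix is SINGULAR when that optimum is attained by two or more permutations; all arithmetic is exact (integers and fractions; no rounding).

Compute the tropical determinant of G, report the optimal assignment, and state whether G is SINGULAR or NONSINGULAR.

σ = (1, 2, 3, 4): (-1) + 26 + 22 + 25 = 72
σ = (1, 2, 4, 3): (-1) + 26 + 17 + 30 = 72
σ = (1, 3, 2, 4): (-1) + 7 + 18 + 25 = 49
σ = (1, 3, 4, 2): (-1) + 7 + 17 + 16 = 39
σ = (1, 4, 2, 3): (-1) + (-7) + 18 + 30 = 40
σ = (1, 4, 3, 2): (-1) + (-7) + 22 + 16 = 30
σ = (2, 1, 3, 4): (-6) + 17 + 22 + 25 = 58
σ = (2, 1, 4, 3): (-6) + 17 + 17 + 30 = 58
σ = (2, 3, 1, 4): (-6) + 7 + 16 + 25 = 42
σ = (2, 3, 4, 1): (-6) + 7 + 17 + 2 = 20
σ = (2, 4, 1, 3): (-6) + (-7) + 16 + 30 = 33
σ = (2, 4, 3, 1): (-6) + (-7) + 22 + 2 = 11
σ = (3, 1, 2, 4): 5 + 17 + 18 + 25 = 65
σ = (3, 1, 4, 2): 5 + 17 + 17 + 16 = 55
σ = (3, 2, 1, 4): 5 + 26 + 16 + 25 = 72
σ = (3, 2, 4, 1): 5 + 26 + 17 + 2 = 50
σ = (3, 4, 1, 2): 5 + (-7) + 16 + 16 = 30
σ = (3, 4, 2, 1): 5 + (-7) + 18 + 2 = 18
σ = (4, 1, 2, 3): 28 + 17 + 18 + 30 = 93
σ = (4, 1, 3, 2): 28 + 17 + 22 + 16 = 83
σ = (4, 2, 1, 3): 28 + 26 + 16 + 30 = 100
σ = (4, 2, 3, 1): 28 + 26 + 22 + 2 = 78
σ = (4, 3, 1, 2): 28 + 7 + 16 + 16 = 67
σ = (4, 3, 2, 1): 28 + 7 + 18 + 2 = 55
Optimal value attained by: σ = (2, 4, 3, 1).
Answer: det⊕(G) = 11; verdict: NONSINGULAR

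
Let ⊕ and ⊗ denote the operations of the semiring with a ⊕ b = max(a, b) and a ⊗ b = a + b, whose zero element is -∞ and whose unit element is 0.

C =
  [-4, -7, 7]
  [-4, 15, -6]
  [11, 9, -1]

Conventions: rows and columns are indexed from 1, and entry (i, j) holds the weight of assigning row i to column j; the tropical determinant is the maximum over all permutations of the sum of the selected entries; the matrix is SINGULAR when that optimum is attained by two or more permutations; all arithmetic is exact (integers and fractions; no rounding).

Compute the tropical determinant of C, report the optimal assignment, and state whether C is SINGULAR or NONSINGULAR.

σ = (1, 2, 3): (-4) + 15 + (-1) = 10
σ = (1, 3, 2): (-4) + (-6) + 9 = -1
σ = (2, 1, 3): (-7) + (-4) + (-1) = -12
σ = (2, 3, 1): (-7) + (-6) + 11 = -2
σ = (3, 1, 2): 7 + (-4) + 9 = 12
σ = (3, 2, 1): 7 + 15 + 11 = 33
Optimal value attained by: σ = (3, 2, 1).
Answer: det⊕(C) = 33; verdict: NONSINGULAR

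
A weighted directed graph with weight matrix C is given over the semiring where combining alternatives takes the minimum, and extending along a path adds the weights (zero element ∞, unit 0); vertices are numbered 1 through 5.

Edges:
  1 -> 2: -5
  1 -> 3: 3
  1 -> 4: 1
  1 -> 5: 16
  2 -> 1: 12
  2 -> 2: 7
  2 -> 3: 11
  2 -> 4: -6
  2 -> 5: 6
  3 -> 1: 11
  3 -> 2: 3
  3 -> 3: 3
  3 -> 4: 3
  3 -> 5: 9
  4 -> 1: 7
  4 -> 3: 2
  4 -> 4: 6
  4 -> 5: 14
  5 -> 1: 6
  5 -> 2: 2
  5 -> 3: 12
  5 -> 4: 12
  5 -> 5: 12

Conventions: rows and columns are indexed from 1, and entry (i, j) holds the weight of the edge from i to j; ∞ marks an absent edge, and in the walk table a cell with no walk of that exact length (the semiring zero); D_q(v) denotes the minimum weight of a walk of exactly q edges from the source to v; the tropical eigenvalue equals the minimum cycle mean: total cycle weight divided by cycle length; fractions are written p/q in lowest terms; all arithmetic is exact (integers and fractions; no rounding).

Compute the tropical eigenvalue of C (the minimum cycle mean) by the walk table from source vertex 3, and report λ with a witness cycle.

q=0: [∞, ∞, 0, ∞, ∞]
q=1: [11, 3, 3, 3, 9]
q=2: [10, 6, 5, -3, 9]
q=3: [4, 5, -1, 0, 11]
q=4: [7, -1, 2, -1, 8]
q=5: [6, 2, 1, -7, 5]
Optimal cycle mean attained by: cycle 1->2->4->1, total (-5) + (-6) + 7, length 3.
Answer: λ = -4/3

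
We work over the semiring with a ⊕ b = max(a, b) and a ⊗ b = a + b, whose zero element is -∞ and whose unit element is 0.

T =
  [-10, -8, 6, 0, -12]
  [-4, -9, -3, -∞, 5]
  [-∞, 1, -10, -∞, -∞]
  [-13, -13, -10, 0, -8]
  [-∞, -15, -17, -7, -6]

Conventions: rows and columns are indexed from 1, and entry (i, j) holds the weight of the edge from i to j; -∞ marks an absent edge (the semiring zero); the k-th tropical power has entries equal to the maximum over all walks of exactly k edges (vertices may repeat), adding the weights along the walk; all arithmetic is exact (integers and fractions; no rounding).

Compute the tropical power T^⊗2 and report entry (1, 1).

T^⊗2:
  [-12, 7, -4, 0, -3]
  [-13, -2, 2, -2, -1]
  [-3, -8, -2, -∞, 6]
  [-13, -9, -7, 0, -8]
  [-19, -16, -17, -7, -10]
Key observation: the optimum is the walk 1->2->1, with weight (-8) + (-4) = -12.
Optimal value attained by: walk 1->2->1.
Answer: (T^⊗2)[1][1] = -12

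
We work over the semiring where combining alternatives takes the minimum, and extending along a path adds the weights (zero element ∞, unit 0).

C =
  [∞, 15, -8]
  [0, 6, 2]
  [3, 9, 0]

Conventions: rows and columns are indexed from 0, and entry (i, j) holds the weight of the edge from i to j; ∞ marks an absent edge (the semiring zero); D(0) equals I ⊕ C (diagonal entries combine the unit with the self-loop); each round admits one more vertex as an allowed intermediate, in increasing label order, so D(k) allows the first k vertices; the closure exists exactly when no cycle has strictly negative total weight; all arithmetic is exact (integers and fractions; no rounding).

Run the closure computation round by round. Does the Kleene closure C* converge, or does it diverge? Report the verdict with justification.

D(0):
  [0, 15, -8]
  [0, 0, 2]
  [3, 9, 0]
Detection: at round 1, diagonal entry (2, 2) turns strictly negative.
Key observation: the cycle 2->0->2 has total weight 3 + (-8), which is strictly negative.
Answer: DIVERGES — negative cycle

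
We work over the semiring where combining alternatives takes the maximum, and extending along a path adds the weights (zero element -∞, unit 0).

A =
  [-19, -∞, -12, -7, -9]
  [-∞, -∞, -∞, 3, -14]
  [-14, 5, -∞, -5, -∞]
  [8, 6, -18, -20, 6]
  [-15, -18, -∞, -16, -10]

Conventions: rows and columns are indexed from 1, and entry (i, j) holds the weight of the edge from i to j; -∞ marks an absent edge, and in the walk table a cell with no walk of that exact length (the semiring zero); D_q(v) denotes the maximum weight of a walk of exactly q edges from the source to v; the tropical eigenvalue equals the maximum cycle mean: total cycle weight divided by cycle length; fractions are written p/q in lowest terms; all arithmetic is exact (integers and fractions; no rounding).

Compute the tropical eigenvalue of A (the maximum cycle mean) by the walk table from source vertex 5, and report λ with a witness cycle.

q=0: [-∞, -∞, -∞, -∞, 0]
q=1: [-15, -18, -∞, -16, -10]
q=2: [-8, -10, -27, -15, -10]
q=3: [-7, -9, -20, -7, -9]
q=4: [1, -1, -19, -6, -1]
q=5: [2, 0, -11, 2, 0]
Optimal cycle mean attained by: cycle 2->4->2, total 3 + 6, length 2.
Answer: λ = 9/2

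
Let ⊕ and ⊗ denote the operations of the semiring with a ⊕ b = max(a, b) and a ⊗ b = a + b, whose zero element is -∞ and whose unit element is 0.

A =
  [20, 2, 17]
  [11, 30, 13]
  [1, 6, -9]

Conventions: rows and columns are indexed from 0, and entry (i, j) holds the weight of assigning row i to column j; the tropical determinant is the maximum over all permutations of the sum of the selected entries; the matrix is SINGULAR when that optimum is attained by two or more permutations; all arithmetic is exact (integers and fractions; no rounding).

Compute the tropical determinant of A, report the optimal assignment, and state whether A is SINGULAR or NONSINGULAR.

σ = (0, 1, 2): 20 + 30 + (-9) = 41
σ = (0, 2, 1): 20 + 13 + 6 = 39
σ = (1, 0, 2): 2 + 11 + (-9) = 4
σ = (1, 2, 0): 2 + 13 + 1 = 16
σ = (2, 0, 1): 17 + 11 + 6 = 34
σ = (2, 1, 0): 17 + 30 + 1 = 48
Optimal value attained by: σ = (2, 1, 0).
Answer: det⊕(A) = 48; verdict: NONSINGULAR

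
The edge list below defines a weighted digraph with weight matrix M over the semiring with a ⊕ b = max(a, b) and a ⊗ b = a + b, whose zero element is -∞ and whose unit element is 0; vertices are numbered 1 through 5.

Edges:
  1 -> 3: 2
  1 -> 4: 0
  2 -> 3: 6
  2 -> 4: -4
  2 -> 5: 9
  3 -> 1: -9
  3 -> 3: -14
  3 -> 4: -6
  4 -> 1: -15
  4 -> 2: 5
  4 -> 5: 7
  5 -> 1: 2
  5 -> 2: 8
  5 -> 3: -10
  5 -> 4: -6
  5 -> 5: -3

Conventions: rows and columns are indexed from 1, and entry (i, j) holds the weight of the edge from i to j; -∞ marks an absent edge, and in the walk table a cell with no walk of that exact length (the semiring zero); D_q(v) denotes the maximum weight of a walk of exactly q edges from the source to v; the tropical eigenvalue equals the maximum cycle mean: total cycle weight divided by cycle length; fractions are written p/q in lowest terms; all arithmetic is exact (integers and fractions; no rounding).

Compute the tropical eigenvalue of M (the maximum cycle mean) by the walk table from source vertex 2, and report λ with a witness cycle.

q=0: [-∞, 0, -∞, -∞, -∞]
q=1: [-∞, -∞, 6, -4, 9]
q=2: [11, 17, -1, 3, 6]
q=3: [8, 14, 23, 13, 26]
q=4: [28, 34, 20, 20, 23]
q=5: [25, 31, 40, 30, 43]
Optimal cycle mean attained by: cycle 2->5->2, total 9 + 8, length 2.
Answer: λ = 17/2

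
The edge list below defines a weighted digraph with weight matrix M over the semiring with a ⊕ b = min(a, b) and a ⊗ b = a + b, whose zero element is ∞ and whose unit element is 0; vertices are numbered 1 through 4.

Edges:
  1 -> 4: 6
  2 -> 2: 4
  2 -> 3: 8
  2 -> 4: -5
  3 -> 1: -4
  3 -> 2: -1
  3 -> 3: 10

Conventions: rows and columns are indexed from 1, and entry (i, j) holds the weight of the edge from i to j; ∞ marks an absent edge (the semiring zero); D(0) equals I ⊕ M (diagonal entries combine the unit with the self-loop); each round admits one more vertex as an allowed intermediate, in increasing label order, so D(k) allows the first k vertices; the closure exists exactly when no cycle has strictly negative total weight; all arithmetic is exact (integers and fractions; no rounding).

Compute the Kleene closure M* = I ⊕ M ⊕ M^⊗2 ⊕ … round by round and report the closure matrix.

D(0):
  [0, ∞, ∞, 6]
  [∞, 0, 8, -5]
  [-4, -1, 0, ∞]
  [∞, ∞, ∞, 0]
D(1):
  [0, ∞, ∞, 6]
  [∞, 0, 8, -5]
  [-4, -1, 0, 2]
  [∞, ∞, ∞, 0]
D(2):
  [0, ∞, ∞, 6]
  [∞, 0, 8, -5]
  [-4, -1, 0, -6]
  [∞, ∞, ∞, 0]
D(3):
  [0, ∞, ∞, 6]
  [4, 0, 8, -5]
  [-4, -1, 0, -6]
  [∞, ∞, ∞, 0]
D(4):
  [0, ∞, ∞, 6]
  [4, 0, 8, -5]
  [-4, -1, 0, -6]
  [∞, ∞, ∞, 0]
Answer: M* = [[0, ∞, ∞, 6], [4, 0, 8, -5], [-4, -1, 0, -6], [∞, ∞, ∞, 0]]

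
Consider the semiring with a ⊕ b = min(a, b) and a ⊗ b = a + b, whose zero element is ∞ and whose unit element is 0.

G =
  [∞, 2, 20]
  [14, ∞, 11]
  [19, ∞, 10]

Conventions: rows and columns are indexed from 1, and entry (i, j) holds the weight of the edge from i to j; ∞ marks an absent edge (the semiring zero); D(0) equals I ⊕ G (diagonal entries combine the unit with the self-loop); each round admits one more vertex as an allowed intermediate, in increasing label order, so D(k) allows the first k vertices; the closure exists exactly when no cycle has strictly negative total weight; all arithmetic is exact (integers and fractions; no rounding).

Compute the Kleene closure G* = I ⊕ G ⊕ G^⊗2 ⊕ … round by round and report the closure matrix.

D(0):
  [0, 2, 20]
  [14, 0, 11]
  [19, ∞, 0]
D(1):
  [0, 2, 20]
  [14, 0, 11]
  [19, 21, 0]
D(2):
  [0, 2, 13]
  [14, 0, 11]
  [19, 21, 0]
D(3):
  [0, 2, 13]
  [14, 0, 11]
  [19, 21, 0]
Answer: G* = [[0, 2, 13], [14, 0, 11], [19, 21, 0]]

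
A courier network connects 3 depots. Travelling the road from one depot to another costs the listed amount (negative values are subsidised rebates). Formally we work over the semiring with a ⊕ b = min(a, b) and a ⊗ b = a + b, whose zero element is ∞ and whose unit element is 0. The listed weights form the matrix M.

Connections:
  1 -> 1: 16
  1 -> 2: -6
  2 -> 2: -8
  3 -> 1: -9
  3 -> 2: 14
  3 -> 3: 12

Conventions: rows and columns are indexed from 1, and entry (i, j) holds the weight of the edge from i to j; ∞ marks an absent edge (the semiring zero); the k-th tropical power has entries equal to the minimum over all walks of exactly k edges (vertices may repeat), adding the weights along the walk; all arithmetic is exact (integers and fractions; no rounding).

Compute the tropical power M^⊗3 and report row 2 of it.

M^⊗2:
  [32, -14, ∞]
  [∞, -16, ∞]
  [3, -15, 24]
M^⊗3:
  [48, -22, ∞]
  [∞, -24, ∞]
  [15, -23, 36]
Answer: row 2 of M^⊗3 = [∞, -24, ∞]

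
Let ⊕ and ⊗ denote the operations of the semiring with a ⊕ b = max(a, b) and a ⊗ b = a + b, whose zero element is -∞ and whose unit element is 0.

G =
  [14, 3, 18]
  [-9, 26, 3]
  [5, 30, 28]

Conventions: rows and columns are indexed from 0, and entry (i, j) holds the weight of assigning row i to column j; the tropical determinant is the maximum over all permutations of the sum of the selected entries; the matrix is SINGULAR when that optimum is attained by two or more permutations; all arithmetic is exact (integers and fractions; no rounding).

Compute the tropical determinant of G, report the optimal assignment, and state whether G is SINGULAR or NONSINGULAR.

σ = (0, 1, 2): 14 + 26 + 28 = 68
σ = (0, 2, 1): 14 + 3 + 30 = 47
σ = (1, 0, 2): 3 + (-9) + 28 = 22
σ = (1, 2, 0): 3 + 3 + 5 = 11
σ = (2, 0, 1): 18 + (-9) + 30 = 39
σ = (2, 1, 0): 18 + 26 + 5 = 49
Optimal value attained by: σ = (0, 1, 2).
Answer: det⊕(G) = 68; verdict: NONSINGULAR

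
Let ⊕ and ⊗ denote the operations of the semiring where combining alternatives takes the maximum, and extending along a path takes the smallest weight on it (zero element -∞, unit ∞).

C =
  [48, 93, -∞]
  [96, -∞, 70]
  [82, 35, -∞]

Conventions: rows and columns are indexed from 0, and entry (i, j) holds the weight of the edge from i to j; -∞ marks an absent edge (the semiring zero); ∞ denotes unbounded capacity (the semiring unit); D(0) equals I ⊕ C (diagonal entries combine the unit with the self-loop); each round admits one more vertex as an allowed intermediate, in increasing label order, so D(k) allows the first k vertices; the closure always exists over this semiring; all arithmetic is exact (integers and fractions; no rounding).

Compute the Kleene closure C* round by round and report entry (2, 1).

D(0):
  [∞, 93, -∞]
  [96, ∞, 70]
  [82, 35, ∞]
D(1):
  [∞, 93, -∞]
  [96, ∞, 70]
  [82, 82, ∞]
D(2):
  [∞, 93, 70]
  [96, ∞, 70]
  [82, 82, ∞]
D(3):
  [∞, 93, 70]
  [96, ∞, 70]
  [82, 82, ∞]
Answer: C*[2][1] = 82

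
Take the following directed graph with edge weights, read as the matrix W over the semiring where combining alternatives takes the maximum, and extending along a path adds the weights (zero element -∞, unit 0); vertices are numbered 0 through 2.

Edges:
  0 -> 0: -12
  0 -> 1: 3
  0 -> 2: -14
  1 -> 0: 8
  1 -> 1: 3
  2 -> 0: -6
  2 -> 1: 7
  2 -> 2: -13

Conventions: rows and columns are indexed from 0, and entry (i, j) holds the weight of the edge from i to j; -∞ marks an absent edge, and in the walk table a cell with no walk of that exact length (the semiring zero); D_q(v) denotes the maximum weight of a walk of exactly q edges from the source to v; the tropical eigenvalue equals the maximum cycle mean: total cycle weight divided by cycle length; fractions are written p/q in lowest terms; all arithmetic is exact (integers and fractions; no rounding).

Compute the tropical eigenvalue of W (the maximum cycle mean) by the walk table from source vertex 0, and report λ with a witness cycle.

q=0: [0, -∞, -∞]
q=1: [-12, 3, -14]
q=2: [11, 6, -26]
q=3: [14, 14, -3]
Optimal cycle mean attained by: cycle 0->1->0, total 3 + 8, length 2.
Answer: λ = 11/2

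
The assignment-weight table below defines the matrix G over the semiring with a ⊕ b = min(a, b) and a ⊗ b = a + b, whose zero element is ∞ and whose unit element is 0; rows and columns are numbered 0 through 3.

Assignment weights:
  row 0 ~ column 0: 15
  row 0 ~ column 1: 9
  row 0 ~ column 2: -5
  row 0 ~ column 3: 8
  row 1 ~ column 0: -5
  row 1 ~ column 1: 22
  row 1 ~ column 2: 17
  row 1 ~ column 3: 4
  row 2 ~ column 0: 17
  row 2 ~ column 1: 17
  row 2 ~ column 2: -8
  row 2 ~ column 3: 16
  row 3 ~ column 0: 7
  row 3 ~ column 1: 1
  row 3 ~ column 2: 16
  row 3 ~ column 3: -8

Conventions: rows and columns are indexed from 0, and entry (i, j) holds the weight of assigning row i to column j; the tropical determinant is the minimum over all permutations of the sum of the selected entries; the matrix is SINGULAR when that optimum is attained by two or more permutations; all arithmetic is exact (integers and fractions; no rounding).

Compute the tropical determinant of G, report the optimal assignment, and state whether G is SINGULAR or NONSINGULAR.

σ = (0, 1, 2, 3): 15 + 22 + (-8) + (-8) = 21
σ = (0, 1, 3, 2): 15 + 22 + 16 + 16 = 69
σ = (0, 2, 1, 3): 15 + 17 + 17 + (-8) = 41
σ = (0, 2, 3, 1): 15 + 17 + 16 + 1 = 49
σ = (0, 3, 1, 2): 15 + 4 + 17 + 16 = 52
σ = (0, 3, 2, 1): 15 + 4 + (-8) + 1 = 12
σ = (1, 0, 2, 3): 9 + (-5) + (-8) + (-8) = -12
σ = (1, 0, 3, 2): 9 + (-5) + 16 + 16 = 36
σ = (1, 2, 0, 3): 9 + 17 + 17 + (-8) = 35
σ = (1, 2, 3, 0): 9 + 17 + 16 + 7 = 49
σ = (1, 3, 0, 2): 9 + 4 + 17 + 16 = 46
σ = (1, 3, 2, 0): 9 + 4 + (-8) + 7 = 12
σ = (2, 0, 1, 3): (-5) + (-5) + 17 + (-8) = -1
σ = (2, 0, 3, 1): (-5) + (-5) + 16 + 1 = 7
σ = (2, 1, 0, 3): (-5) + 22 + 17 + (-8) = 26
σ = (2, 1, 3, 0): (-5) + 22 + 16 + 7 = 40
σ = (2, 3, 0, 1): (-5) + 4 + 17 + 1 = 17
σ = (2, 3, 1, 0): (-5) + 4 + 17 + 7 = 23
σ = (3, 0, 1, 2): 8 + (-5) + 17 + 16 = 36
σ = (3, 0, 2, 1): 8 + (-5) + (-8) + 1 = -4
σ = (3, 1, 0, 2): 8 + 22 + 17 + 16 = 63
σ = (3, 1, 2, 0): 8 + 22 + (-8) + 7 = 29
σ = (3, 2, 0, 1): 8 + 17 + 17 + 1 = 43
σ = (3, 2, 1, 0): 8 + 17 + 17 + 7 = 49
Optimal value attained by: σ = (1, 0, 2, 3).
Answer: det⊕(G) = -12; verdict: NONSINGULAR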